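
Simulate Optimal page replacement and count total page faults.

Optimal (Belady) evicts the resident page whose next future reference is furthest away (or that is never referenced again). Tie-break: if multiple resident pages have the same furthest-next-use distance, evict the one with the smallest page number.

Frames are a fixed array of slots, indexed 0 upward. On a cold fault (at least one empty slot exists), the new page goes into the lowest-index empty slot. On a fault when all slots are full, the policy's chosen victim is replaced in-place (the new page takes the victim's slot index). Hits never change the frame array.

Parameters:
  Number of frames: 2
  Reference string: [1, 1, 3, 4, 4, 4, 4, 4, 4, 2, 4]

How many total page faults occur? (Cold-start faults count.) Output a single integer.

Step 0: ref 1 → FAULT, frames=[1,-]
Step 1: ref 1 → HIT, frames=[1,-]
Step 2: ref 3 → FAULT, frames=[1,3]
Step 3: ref 4 → FAULT (evict 1), frames=[4,3]
Step 4: ref 4 → HIT, frames=[4,3]
Step 5: ref 4 → HIT, frames=[4,3]
Step 6: ref 4 → HIT, frames=[4,3]
Step 7: ref 4 → HIT, frames=[4,3]
Step 8: ref 4 → HIT, frames=[4,3]
Step 9: ref 2 → FAULT (evict 3), frames=[4,2]
Step 10: ref 4 → HIT, frames=[4,2]
Total faults: 4

Answer: 4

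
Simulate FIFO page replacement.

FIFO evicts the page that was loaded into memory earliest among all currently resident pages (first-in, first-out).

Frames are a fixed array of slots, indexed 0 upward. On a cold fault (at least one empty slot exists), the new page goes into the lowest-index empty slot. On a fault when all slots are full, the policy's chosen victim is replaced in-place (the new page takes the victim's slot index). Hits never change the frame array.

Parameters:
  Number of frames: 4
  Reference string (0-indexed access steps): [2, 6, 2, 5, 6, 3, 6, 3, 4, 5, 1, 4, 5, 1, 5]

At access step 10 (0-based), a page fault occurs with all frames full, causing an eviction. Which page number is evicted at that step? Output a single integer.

Step 0: ref 2 -> FAULT, frames=[2,-,-,-]
Step 1: ref 6 -> FAULT, frames=[2,6,-,-]
Step 2: ref 2 -> HIT, frames=[2,6,-,-]
Step 3: ref 5 -> FAULT, frames=[2,6,5,-]
Step 4: ref 6 -> HIT, frames=[2,6,5,-]
Step 5: ref 3 -> FAULT, frames=[2,6,5,3]
Step 6: ref 6 -> HIT, frames=[2,6,5,3]
Step 7: ref 3 -> HIT, frames=[2,6,5,3]
Step 8: ref 4 -> FAULT, evict 2, frames=[4,6,5,3]
Step 9: ref 5 -> HIT, frames=[4,6,5,3]
Step 10: ref 1 -> FAULT, evict 6, frames=[4,1,5,3]
At step 10: evicted page 6

Answer: 6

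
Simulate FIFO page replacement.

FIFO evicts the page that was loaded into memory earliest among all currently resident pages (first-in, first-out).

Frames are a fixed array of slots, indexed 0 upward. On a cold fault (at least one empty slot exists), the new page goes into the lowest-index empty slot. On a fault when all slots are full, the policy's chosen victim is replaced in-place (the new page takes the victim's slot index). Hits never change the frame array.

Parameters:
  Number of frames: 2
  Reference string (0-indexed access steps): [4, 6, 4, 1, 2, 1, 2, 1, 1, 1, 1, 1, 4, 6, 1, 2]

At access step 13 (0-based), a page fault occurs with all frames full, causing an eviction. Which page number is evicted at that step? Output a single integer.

Step 0: ref 4 -> FAULT, frames=[4,-]
Step 1: ref 6 -> FAULT, frames=[4,6]
Step 2: ref 4 -> HIT, frames=[4,6]
Step 3: ref 1 -> FAULT, evict 4, frames=[1,6]
Step 4: ref 2 -> FAULT, evict 6, frames=[1,2]
Step 5: ref 1 -> HIT, frames=[1,2]
Step 6: ref 2 -> HIT, frames=[1,2]
Step 7: ref 1 -> HIT, frames=[1,2]
Step 8: ref 1 -> HIT, frames=[1,2]
Step 9: ref 1 -> HIT, frames=[1,2]
Step 10: ref 1 -> HIT, frames=[1,2]
Step 11: ref 1 -> HIT, frames=[1,2]
Step 12: ref 4 -> FAULT, evict 1, frames=[4,2]
Step 13: ref 6 -> FAULT, evict 2, frames=[4,6]
At step 13: evicted page 2

Answer: 2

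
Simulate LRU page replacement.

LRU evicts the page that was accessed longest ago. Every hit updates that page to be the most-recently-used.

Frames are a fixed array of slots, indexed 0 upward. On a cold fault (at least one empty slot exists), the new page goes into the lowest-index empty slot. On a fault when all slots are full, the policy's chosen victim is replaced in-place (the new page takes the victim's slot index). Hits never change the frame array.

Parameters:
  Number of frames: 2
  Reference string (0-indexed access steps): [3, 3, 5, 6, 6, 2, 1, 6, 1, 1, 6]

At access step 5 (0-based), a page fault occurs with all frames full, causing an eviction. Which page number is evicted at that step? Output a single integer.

Step 0: ref 3 -> FAULT, frames=[3,-]
Step 1: ref 3 -> HIT, frames=[3,-]
Step 2: ref 5 -> FAULT, frames=[3,5]
Step 3: ref 6 -> FAULT, evict 3, frames=[6,5]
Step 4: ref 6 -> HIT, frames=[6,5]
Step 5: ref 2 -> FAULT, evict 5, frames=[6,2]
At step 5: evicted page 5

Answer: 5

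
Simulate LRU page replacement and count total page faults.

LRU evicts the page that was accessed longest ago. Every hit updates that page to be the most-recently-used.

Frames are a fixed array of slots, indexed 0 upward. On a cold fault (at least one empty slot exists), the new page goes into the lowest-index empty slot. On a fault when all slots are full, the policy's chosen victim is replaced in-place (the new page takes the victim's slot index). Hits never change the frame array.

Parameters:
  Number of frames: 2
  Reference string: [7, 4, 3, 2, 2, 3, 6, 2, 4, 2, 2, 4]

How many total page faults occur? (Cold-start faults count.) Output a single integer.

Step 0: ref 7 → FAULT, frames=[7,-]
Step 1: ref 4 → FAULT, frames=[7,4]
Step 2: ref 3 → FAULT (evict 7), frames=[3,4]
Step 3: ref 2 → FAULT (evict 4), frames=[3,2]
Step 4: ref 2 → HIT, frames=[3,2]
Step 5: ref 3 → HIT, frames=[3,2]
Step 6: ref 6 → FAULT (evict 2), frames=[3,6]
Step 7: ref 2 → FAULT (evict 3), frames=[2,6]
Step 8: ref 4 → FAULT (evict 6), frames=[2,4]
Step 9: ref 2 → HIT, frames=[2,4]
Step 10: ref 2 → HIT, frames=[2,4]
Step 11: ref 4 → HIT, frames=[2,4]
Total faults: 7

Answer: 7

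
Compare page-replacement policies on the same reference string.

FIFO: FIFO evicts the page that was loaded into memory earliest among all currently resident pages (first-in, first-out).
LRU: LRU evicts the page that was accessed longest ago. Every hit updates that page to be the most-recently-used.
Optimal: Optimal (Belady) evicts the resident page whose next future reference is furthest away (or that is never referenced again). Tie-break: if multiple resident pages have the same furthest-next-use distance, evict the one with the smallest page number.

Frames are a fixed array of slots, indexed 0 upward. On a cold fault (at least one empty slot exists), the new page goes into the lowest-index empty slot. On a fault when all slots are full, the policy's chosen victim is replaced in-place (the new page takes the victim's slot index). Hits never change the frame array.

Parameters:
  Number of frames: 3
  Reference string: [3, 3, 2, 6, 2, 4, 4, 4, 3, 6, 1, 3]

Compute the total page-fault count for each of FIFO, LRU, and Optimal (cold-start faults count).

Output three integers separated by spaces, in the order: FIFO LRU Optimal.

Answer: 6 7 5

Derivation:
--- FIFO ---
  step 0: ref 3 -> FAULT, frames=[3,-,-] (faults so far: 1)
  step 1: ref 3 -> HIT, frames=[3,-,-] (faults so far: 1)
  step 2: ref 2 -> FAULT, frames=[3,2,-] (faults so far: 2)
  step 3: ref 6 -> FAULT, frames=[3,2,6] (faults so far: 3)
  step 4: ref 2 -> HIT, frames=[3,2,6] (faults so far: 3)
  step 5: ref 4 -> FAULT, evict 3, frames=[4,2,6] (faults so far: 4)
  step 6: ref 4 -> HIT, frames=[4,2,6] (faults so far: 4)
  step 7: ref 4 -> HIT, frames=[4,2,6] (faults so far: 4)
  step 8: ref 3 -> FAULT, evict 2, frames=[4,3,6] (faults so far: 5)
  step 9: ref 6 -> HIT, frames=[4,3,6] (faults so far: 5)
  step 10: ref 1 -> FAULT, evict 6, frames=[4,3,1] (faults so far: 6)
  step 11: ref 3 -> HIT, frames=[4,3,1] (faults so far: 6)
  FIFO total faults: 6
--- LRU ---
  step 0: ref 3 -> FAULT, frames=[3,-,-] (faults so far: 1)
  step 1: ref 3 -> HIT, frames=[3,-,-] (faults so far: 1)
  step 2: ref 2 -> FAULT, frames=[3,2,-] (faults so far: 2)
  step 3: ref 6 -> FAULT, frames=[3,2,6] (faults so far: 3)
  step 4: ref 2 -> HIT, frames=[3,2,6] (faults so far: 3)
  step 5: ref 4 -> FAULT, evict 3, frames=[4,2,6] (faults so far: 4)
  step 6: ref 4 -> HIT, frames=[4,2,6] (faults so far: 4)
  step 7: ref 4 -> HIT, frames=[4,2,6] (faults so far: 4)
  step 8: ref 3 -> FAULT, evict 6, frames=[4,2,3] (faults so far: 5)
  step 9: ref 6 -> FAULT, evict 2, frames=[4,6,3] (faults so far: 6)
  step 10: ref 1 -> FAULT, evict 4, frames=[1,6,3] (faults so far: 7)
  step 11: ref 3 -> HIT, frames=[1,6,3] (faults so far: 7)
  LRU total faults: 7
--- Optimal ---
  step 0: ref 3 -> FAULT, frames=[3,-,-] (faults so far: 1)
  step 1: ref 3 -> HIT, frames=[3,-,-] (faults so far: 1)
  step 2: ref 2 -> FAULT, frames=[3,2,-] (faults so far: 2)
  step 3: ref 6 -> FAULT, frames=[3,2,6] (faults so far: 3)
  step 4: ref 2 -> HIT, frames=[3,2,6] (faults so far: 3)
  step 5: ref 4 -> FAULT, evict 2, frames=[3,4,6] (faults so far: 4)
  step 6: ref 4 -> HIT, frames=[3,4,6] (faults so far: 4)
  step 7: ref 4 -> HIT, frames=[3,4,6] (faults so far: 4)
  step 8: ref 3 -> HIT, frames=[3,4,6] (faults so far: 4)
  step 9: ref 6 -> HIT, frames=[3,4,6] (faults so far: 4)
  step 10: ref 1 -> FAULT, evict 4, frames=[3,1,6] (faults so far: 5)
  step 11: ref 3 -> HIT, frames=[3,1,6] (faults so far: 5)
  Optimal total faults: 5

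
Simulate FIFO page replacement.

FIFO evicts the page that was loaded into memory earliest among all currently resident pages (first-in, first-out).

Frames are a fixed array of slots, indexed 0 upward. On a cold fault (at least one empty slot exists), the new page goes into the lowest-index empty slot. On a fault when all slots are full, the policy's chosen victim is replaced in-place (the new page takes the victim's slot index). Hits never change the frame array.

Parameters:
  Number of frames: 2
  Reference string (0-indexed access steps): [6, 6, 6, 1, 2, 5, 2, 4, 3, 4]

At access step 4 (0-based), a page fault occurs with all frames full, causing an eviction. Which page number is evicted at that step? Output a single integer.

Answer: 6

Derivation:
Step 0: ref 6 -> FAULT, frames=[6,-]
Step 1: ref 6 -> HIT, frames=[6,-]
Step 2: ref 6 -> HIT, frames=[6,-]
Step 3: ref 1 -> FAULT, frames=[6,1]
Step 4: ref 2 -> FAULT, evict 6, frames=[2,1]
At step 4: evicted page 6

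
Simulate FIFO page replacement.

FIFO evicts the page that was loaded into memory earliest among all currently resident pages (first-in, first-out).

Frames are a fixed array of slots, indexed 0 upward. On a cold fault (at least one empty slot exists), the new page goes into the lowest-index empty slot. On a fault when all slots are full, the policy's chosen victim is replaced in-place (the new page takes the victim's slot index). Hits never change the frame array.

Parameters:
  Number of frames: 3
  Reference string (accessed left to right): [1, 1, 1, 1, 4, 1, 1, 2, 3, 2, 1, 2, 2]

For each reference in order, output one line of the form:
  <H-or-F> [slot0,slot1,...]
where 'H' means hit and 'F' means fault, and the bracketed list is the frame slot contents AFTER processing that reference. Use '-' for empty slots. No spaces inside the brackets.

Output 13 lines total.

F [1,-,-]
H [1,-,-]
H [1,-,-]
H [1,-,-]
F [1,4,-]
H [1,4,-]
H [1,4,-]
F [1,4,2]
F [3,4,2]
H [3,4,2]
F [3,1,2]
H [3,1,2]
H [3,1,2]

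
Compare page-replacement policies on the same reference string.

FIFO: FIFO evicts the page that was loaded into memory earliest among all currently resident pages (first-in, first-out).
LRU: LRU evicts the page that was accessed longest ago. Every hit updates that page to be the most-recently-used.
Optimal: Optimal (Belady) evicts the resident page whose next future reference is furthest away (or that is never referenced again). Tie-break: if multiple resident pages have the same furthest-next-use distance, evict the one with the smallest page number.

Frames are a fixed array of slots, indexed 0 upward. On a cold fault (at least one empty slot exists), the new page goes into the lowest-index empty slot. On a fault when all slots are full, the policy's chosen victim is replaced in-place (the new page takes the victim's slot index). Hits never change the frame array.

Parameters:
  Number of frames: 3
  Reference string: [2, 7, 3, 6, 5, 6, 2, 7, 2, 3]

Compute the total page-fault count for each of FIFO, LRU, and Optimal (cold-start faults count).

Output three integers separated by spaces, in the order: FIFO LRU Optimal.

Answer: 8 8 7

Derivation:
--- FIFO ---
  step 0: ref 2 -> FAULT, frames=[2,-,-] (faults so far: 1)
  step 1: ref 7 -> FAULT, frames=[2,7,-] (faults so far: 2)
  step 2: ref 3 -> FAULT, frames=[2,7,3] (faults so far: 3)
  step 3: ref 6 -> FAULT, evict 2, frames=[6,7,3] (faults so far: 4)
  step 4: ref 5 -> FAULT, evict 7, frames=[6,5,3] (faults so far: 5)
  step 5: ref 6 -> HIT, frames=[6,5,3] (faults so far: 5)
  step 6: ref 2 -> FAULT, evict 3, frames=[6,5,2] (faults so far: 6)
  step 7: ref 7 -> FAULT, evict 6, frames=[7,5,2] (faults so far: 7)
  step 8: ref 2 -> HIT, frames=[7,5,2] (faults so far: 7)
  step 9: ref 3 -> FAULT, evict 5, frames=[7,3,2] (faults so far: 8)
  FIFO total faults: 8
--- LRU ---
  step 0: ref 2 -> FAULT, frames=[2,-,-] (faults so far: 1)
  step 1: ref 7 -> FAULT, frames=[2,7,-] (faults so far: 2)
  step 2: ref 3 -> FAULT, frames=[2,7,3] (faults so far: 3)
  step 3: ref 6 -> FAULT, evict 2, frames=[6,7,3] (faults so far: 4)
  step 4: ref 5 -> FAULT, evict 7, frames=[6,5,3] (faults so far: 5)
  step 5: ref 6 -> HIT, frames=[6,5,3] (faults so far: 5)
  step 6: ref 2 -> FAULT, evict 3, frames=[6,5,2] (faults so far: 6)
  step 7: ref 7 -> FAULT, evict 5, frames=[6,7,2] (faults so far: 7)
  step 8: ref 2 -> HIT, frames=[6,7,2] (faults so far: 7)
  step 9: ref 3 -> FAULT, evict 6, frames=[3,7,2] (faults so far: 8)
  LRU total faults: 8
--- Optimal ---
  step 0: ref 2 -> FAULT, frames=[2,-,-] (faults so far: 1)
  step 1: ref 7 -> FAULT, frames=[2,7,-] (faults so far: 2)
  step 2: ref 3 -> FAULT, frames=[2,7,3] (faults so far: 3)
  step 3: ref 6 -> FAULT, evict 3, frames=[2,7,6] (faults so far: 4)
  step 4: ref 5 -> FAULT, evict 7, frames=[2,5,6] (faults so far: 5)
  step 5: ref 6 -> HIT, frames=[2,5,6] (faults so far: 5)
  step 6: ref 2 -> HIT, frames=[2,5,6] (faults so far: 5)
  step 7: ref 7 -> FAULT, evict 5, frames=[2,7,6] (faults so far: 6)
  step 8: ref 2 -> HIT, frames=[2,7,6] (faults so far: 6)
  step 9: ref 3 -> FAULT, evict 2, frames=[3,7,6] (faults so far: 7)
  Optimal total faults: 7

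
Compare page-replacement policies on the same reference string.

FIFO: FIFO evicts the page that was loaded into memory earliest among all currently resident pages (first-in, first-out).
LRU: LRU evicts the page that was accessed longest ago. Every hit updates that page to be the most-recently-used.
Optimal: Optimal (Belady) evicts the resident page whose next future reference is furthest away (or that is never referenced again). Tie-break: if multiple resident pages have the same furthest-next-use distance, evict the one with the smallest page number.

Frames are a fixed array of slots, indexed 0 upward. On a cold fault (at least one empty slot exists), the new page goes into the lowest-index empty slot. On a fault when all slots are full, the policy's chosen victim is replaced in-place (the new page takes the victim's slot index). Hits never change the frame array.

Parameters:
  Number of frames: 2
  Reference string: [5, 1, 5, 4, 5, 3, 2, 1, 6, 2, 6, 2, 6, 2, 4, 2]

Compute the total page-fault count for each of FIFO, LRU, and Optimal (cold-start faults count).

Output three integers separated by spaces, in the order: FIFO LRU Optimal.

--- FIFO ---
  step 0: ref 5 -> FAULT, frames=[5,-] (faults so far: 1)
  step 1: ref 1 -> FAULT, frames=[5,1] (faults so far: 2)
  step 2: ref 5 -> HIT, frames=[5,1] (faults so far: 2)
  step 3: ref 4 -> FAULT, evict 5, frames=[4,1] (faults so far: 3)
  step 4: ref 5 -> FAULT, evict 1, frames=[4,5] (faults so far: 4)
  step 5: ref 3 -> FAULT, evict 4, frames=[3,5] (faults so far: 5)
  step 6: ref 2 -> FAULT, evict 5, frames=[3,2] (faults so far: 6)
  step 7: ref 1 -> FAULT, evict 3, frames=[1,2] (faults so far: 7)
  step 8: ref 6 -> FAULT, evict 2, frames=[1,6] (faults so far: 8)
  step 9: ref 2 -> FAULT, evict 1, frames=[2,6] (faults so far: 9)
  step 10: ref 6 -> HIT, frames=[2,6] (faults so far: 9)
  step 11: ref 2 -> HIT, frames=[2,6] (faults so far: 9)
  step 12: ref 6 -> HIT, frames=[2,6] (faults so far: 9)
  step 13: ref 2 -> HIT, frames=[2,6] (faults so far: 9)
  step 14: ref 4 -> FAULT, evict 6, frames=[2,4] (faults so far: 10)
  step 15: ref 2 -> HIT, frames=[2,4] (faults so far: 10)
  FIFO total faults: 10
--- LRU ---
  step 0: ref 5 -> FAULT, frames=[5,-] (faults so far: 1)
  step 1: ref 1 -> FAULT, frames=[5,1] (faults so far: 2)
  step 2: ref 5 -> HIT, frames=[5,1] (faults so far: 2)
  step 3: ref 4 -> FAULT, evict 1, frames=[5,4] (faults so far: 3)
  step 4: ref 5 -> HIT, frames=[5,4] (faults so far: 3)
  step 5: ref 3 -> FAULT, evict 4, frames=[5,3] (faults so far: 4)
  step 6: ref 2 -> FAULT, evict 5, frames=[2,3] (faults so far: 5)
  step 7: ref 1 -> FAULT, evict 3, frames=[2,1] (faults so far: 6)
  step 8: ref 6 -> FAULT, evict 2, frames=[6,1] (faults so far: 7)
  step 9: ref 2 -> FAULT, evict 1, frames=[6,2] (faults so far: 8)
  step 10: ref 6 -> HIT, frames=[6,2] (faults so far: 8)
  step 11: ref 2 -> HIT, frames=[6,2] (faults so far: 8)
  step 12: ref 6 -> HIT, frames=[6,2] (faults so far: 8)
  step 13: ref 2 -> HIT, frames=[6,2] (faults so far: 8)
  step 14: ref 4 -> FAULT, evict 6, frames=[4,2] (faults so far: 9)
  step 15: ref 2 -> HIT, frames=[4,2] (faults so far: 9)
  LRU total faults: 9
--- Optimal ---
  step 0: ref 5 -> FAULT, frames=[5,-] (faults so far: 1)
  step 1: ref 1 -> FAULT, frames=[5,1] (faults so far: 2)
  step 2: ref 5 -> HIT, frames=[5,1] (faults so far: 2)
  step 3: ref 4 -> FAULT, evict 1, frames=[5,4] (faults so far: 3)
  step 4: ref 5 -> HIT, frames=[5,4] (faults so far: 3)
  step 5: ref 3 -> FAULT, evict 5, frames=[3,4] (faults so far: 4)
  step 6: ref 2 -> FAULT, evict 3, frames=[2,4] (faults so far: 5)
  step 7: ref 1 -> FAULT, evict 4, frames=[2,1] (faults so far: 6)
  step 8: ref 6 -> FAULT, evict 1, frames=[2,6] (faults so far: 7)
  step 9: ref 2 -> HIT, frames=[2,6] (faults so far: 7)
  step 10: ref 6 -> HIT, frames=[2,6] (faults so far: 7)
  step 11: ref 2 -> HIT, frames=[2,6] (faults so far: 7)
  step 12: ref 6 -> HIT, frames=[2,6] (faults so far: 7)
  step 13: ref 2 -> HIT, frames=[2,6] (faults so far: 7)
  step 14: ref 4 -> FAULT, evict 6, frames=[2,4] (faults so far: 8)
  step 15: ref 2 -> HIT, frames=[2,4] (faults so far: 8)
  Optimal total faults: 8

Answer: 10 9 8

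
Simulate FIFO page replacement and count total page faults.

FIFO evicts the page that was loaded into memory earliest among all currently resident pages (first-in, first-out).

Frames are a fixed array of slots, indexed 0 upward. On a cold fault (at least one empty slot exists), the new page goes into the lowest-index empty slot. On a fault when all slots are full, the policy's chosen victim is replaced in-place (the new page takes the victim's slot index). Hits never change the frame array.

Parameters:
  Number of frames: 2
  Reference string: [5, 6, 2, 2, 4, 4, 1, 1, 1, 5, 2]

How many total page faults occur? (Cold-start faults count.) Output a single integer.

Answer: 7

Derivation:
Step 0: ref 5 → FAULT, frames=[5,-]
Step 1: ref 6 → FAULT, frames=[5,6]
Step 2: ref 2 → FAULT (evict 5), frames=[2,6]
Step 3: ref 2 → HIT, frames=[2,6]
Step 4: ref 4 → FAULT (evict 6), frames=[2,4]
Step 5: ref 4 → HIT, frames=[2,4]
Step 6: ref 1 → FAULT (evict 2), frames=[1,4]
Step 7: ref 1 → HIT, frames=[1,4]
Step 8: ref 1 → HIT, frames=[1,4]
Step 9: ref 5 → FAULT (evict 4), frames=[1,5]
Step 10: ref 2 → FAULT (evict 1), frames=[2,5]
Total faults: 7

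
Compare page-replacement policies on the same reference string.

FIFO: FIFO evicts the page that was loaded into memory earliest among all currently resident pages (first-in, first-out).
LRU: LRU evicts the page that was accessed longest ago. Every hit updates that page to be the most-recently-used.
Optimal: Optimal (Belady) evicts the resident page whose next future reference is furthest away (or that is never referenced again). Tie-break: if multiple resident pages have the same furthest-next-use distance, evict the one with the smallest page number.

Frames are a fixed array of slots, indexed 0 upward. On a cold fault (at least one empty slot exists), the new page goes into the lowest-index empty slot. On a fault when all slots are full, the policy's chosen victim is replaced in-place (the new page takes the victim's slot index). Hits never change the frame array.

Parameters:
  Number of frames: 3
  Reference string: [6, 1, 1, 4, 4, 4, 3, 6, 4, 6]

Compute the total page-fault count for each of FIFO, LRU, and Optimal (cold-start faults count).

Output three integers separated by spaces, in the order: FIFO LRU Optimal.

--- FIFO ---
  step 0: ref 6 -> FAULT, frames=[6,-,-] (faults so far: 1)
  step 1: ref 1 -> FAULT, frames=[6,1,-] (faults so far: 2)
  step 2: ref 1 -> HIT, frames=[6,1,-] (faults so far: 2)
  step 3: ref 4 -> FAULT, frames=[6,1,4] (faults so far: 3)
  step 4: ref 4 -> HIT, frames=[6,1,4] (faults so far: 3)
  step 5: ref 4 -> HIT, frames=[6,1,4] (faults so far: 3)
  step 6: ref 3 -> FAULT, evict 6, frames=[3,1,4] (faults so far: 4)
  step 7: ref 6 -> FAULT, evict 1, frames=[3,6,4] (faults so far: 5)
  step 8: ref 4 -> HIT, frames=[3,6,4] (faults so far: 5)
  step 9: ref 6 -> HIT, frames=[3,6,4] (faults so far: 5)
  FIFO total faults: 5
--- LRU ---
  step 0: ref 6 -> FAULT, frames=[6,-,-] (faults so far: 1)
  step 1: ref 1 -> FAULT, frames=[6,1,-] (faults so far: 2)
  step 2: ref 1 -> HIT, frames=[6,1,-] (faults so far: 2)
  step 3: ref 4 -> FAULT, frames=[6,1,4] (faults so far: 3)
  step 4: ref 4 -> HIT, frames=[6,1,4] (faults so far: 3)
  step 5: ref 4 -> HIT, frames=[6,1,4] (faults so far: 3)
  step 6: ref 3 -> FAULT, evict 6, frames=[3,1,4] (faults so far: 4)
  step 7: ref 6 -> FAULT, evict 1, frames=[3,6,4] (faults so far: 5)
  step 8: ref 4 -> HIT, frames=[3,6,4] (faults so far: 5)
  step 9: ref 6 -> HIT, frames=[3,6,4] (faults so far: 5)
  LRU total faults: 5
--- Optimal ---
  step 0: ref 6 -> FAULT, frames=[6,-,-] (faults so far: 1)
  step 1: ref 1 -> FAULT, frames=[6,1,-] (faults so far: 2)
  step 2: ref 1 -> HIT, frames=[6,1,-] (faults so far: 2)
  step 3: ref 4 -> FAULT, frames=[6,1,4] (faults so far: 3)
  step 4: ref 4 -> HIT, frames=[6,1,4] (faults so far: 3)
  step 5: ref 4 -> HIT, frames=[6,1,4] (faults so far: 3)
  step 6: ref 3 -> FAULT, evict 1, frames=[6,3,4] (faults so far: 4)
  step 7: ref 6 -> HIT, frames=[6,3,4] (faults so far: 4)
  step 8: ref 4 -> HIT, frames=[6,3,4] (faults so far: 4)
  step 9: ref 6 -> HIT, frames=[6,3,4] (faults so far: 4)
  Optimal total faults: 4

Answer: 5 5 4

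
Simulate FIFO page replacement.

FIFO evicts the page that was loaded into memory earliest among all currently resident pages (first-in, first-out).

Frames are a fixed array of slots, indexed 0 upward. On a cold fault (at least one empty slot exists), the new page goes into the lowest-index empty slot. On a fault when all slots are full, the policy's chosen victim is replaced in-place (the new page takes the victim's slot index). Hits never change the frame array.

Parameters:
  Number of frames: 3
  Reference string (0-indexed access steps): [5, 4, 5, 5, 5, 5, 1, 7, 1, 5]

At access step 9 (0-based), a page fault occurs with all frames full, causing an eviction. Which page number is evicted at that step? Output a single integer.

Step 0: ref 5 -> FAULT, frames=[5,-,-]
Step 1: ref 4 -> FAULT, frames=[5,4,-]
Step 2: ref 5 -> HIT, frames=[5,4,-]
Step 3: ref 5 -> HIT, frames=[5,4,-]
Step 4: ref 5 -> HIT, frames=[5,4,-]
Step 5: ref 5 -> HIT, frames=[5,4,-]
Step 6: ref 1 -> FAULT, frames=[5,4,1]
Step 7: ref 7 -> FAULT, evict 5, frames=[7,4,1]
Step 8: ref 1 -> HIT, frames=[7,4,1]
Step 9: ref 5 -> FAULT, evict 4, frames=[7,5,1]
At step 9: evicted page 4

Answer: 4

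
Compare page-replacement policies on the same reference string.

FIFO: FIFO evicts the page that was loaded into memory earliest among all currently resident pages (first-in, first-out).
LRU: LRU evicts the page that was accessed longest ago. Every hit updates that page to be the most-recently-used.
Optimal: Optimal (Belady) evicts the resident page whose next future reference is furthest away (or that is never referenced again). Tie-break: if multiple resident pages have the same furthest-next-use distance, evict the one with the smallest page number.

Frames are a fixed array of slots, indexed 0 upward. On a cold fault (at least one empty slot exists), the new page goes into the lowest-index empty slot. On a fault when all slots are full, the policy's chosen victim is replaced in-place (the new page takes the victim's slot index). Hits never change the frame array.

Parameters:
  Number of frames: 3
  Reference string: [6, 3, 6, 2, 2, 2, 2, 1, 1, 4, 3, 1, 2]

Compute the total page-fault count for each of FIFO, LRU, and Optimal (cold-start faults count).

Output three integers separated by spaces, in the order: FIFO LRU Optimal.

--- FIFO ---
  step 0: ref 6 -> FAULT, frames=[6,-,-] (faults so far: 1)
  step 1: ref 3 -> FAULT, frames=[6,3,-] (faults so far: 2)
  step 2: ref 6 -> HIT, frames=[6,3,-] (faults so far: 2)
  step 3: ref 2 -> FAULT, frames=[6,3,2] (faults so far: 3)
  step 4: ref 2 -> HIT, frames=[6,3,2] (faults so far: 3)
  step 5: ref 2 -> HIT, frames=[6,3,2] (faults so far: 3)
  step 6: ref 2 -> HIT, frames=[6,3,2] (faults so far: 3)
  step 7: ref 1 -> FAULT, evict 6, frames=[1,3,2] (faults so far: 4)
  step 8: ref 1 -> HIT, frames=[1,3,2] (faults so far: 4)
  step 9: ref 4 -> FAULT, evict 3, frames=[1,4,2] (faults so far: 5)
  step 10: ref 3 -> FAULT, evict 2, frames=[1,4,3] (faults so far: 6)
  step 11: ref 1 -> HIT, frames=[1,4,3] (faults so far: 6)
  step 12: ref 2 -> FAULT, evict 1, frames=[2,4,3] (faults so far: 7)
  FIFO total faults: 7
--- LRU ---
  step 0: ref 6 -> FAULT, frames=[6,-,-] (faults so far: 1)
  step 1: ref 3 -> FAULT, frames=[6,3,-] (faults so far: 2)
  step 2: ref 6 -> HIT, frames=[6,3,-] (faults so far: 2)
  step 3: ref 2 -> FAULT, frames=[6,3,2] (faults so far: 3)
  step 4: ref 2 -> HIT, frames=[6,3,2] (faults so far: 3)
  step 5: ref 2 -> HIT, frames=[6,3,2] (faults so far: 3)
  step 6: ref 2 -> HIT, frames=[6,3,2] (faults so far: 3)
  step 7: ref 1 -> FAULT, evict 3, frames=[6,1,2] (faults so far: 4)
  step 8: ref 1 -> HIT, frames=[6,1,2] (faults so far: 4)
  step 9: ref 4 -> FAULT, evict 6, frames=[4,1,2] (faults so far: 5)
  step 10: ref 3 -> FAULT, evict 2, frames=[4,1,3] (faults so far: 6)
  step 11: ref 1 -> HIT, frames=[4,1,3] (faults so far: 6)
  step 12: ref 2 -> FAULT, evict 4, frames=[2,1,3] (faults so far: 7)
  LRU total faults: 7
--- Optimal ---
  step 0: ref 6 -> FAULT, frames=[6,-,-] (faults so far: 1)
  step 1: ref 3 -> FAULT, frames=[6,3,-] (faults so far: 2)
  step 2: ref 6 -> HIT, frames=[6,3,-] (faults so far: 2)
  step 3: ref 2 -> FAULT, frames=[6,3,2] (faults so far: 3)
  step 4: ref 2 -> HIT, frames=[6,3,2] (faults so far: 3)
  step 5: ref 2 -> HIT, frames=[6,3,2] (faults so far: 3)
  step 6: ref 2 -> HIT, frames=[6,3,2] (faults so far: 3)
  step 7: ref 1 -> FAULT, evict 6, frames=[1,3,2] (faults so far: 4)
  step 8: ref 1 -> HIT, frames=[1,3,2] (faults so far: 4)
  step 9: ref 4 -> FAULT, evict 2, frames=[1,3,4] (faults so far: 5)
  step 10: ref 3 -> HIT, frames=[1,3,4] (faults so far: 5)
  step 11: ref 1 -> HIT, frames=[1,3,4] (faults so far: 5)
  step 12: ref 2 -> FAULT, evict 1, frames=[2,3,4] (faults so far: 6)
  Optimal total faults: 6

Answer: 7 7 6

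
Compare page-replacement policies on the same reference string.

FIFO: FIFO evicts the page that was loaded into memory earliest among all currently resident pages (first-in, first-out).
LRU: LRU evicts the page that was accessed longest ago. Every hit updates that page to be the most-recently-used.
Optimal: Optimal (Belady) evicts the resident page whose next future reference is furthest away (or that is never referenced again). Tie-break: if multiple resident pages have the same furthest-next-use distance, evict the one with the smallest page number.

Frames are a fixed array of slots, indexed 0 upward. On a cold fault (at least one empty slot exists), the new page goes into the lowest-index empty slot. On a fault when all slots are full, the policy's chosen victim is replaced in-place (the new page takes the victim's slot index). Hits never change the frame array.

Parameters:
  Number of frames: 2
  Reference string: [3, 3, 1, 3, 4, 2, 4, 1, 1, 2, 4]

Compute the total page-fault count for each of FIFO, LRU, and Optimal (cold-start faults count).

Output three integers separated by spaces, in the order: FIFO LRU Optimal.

--- FIFO ---
  step 0: ref 3 -> FAULT, frames=[3,-] (faults so far: 1)
  step 1: ref 3 -> HIT, frames=[3,-] (faults so far: 1)
  step 2: ref 1 -> FAULT, frames=[3,1] (faults so far: 2)
  step 3: ref 3 -> HIT, frames=[3,1] (faults so far: 2)
  step 4: ref 4 -> FAULT, evict 3, frames=[4,1] (faults so far: 3)
  step 5: ref 2 -> FAULT, evict 1, frames=[4,2] (faults so far: 4)
  step 6: ref 4 -> HIT, frames=[4,2] (faults so far: 4)
  step 7: ref 1 -> FAULT, evict 4, frames=[1,2] (faults so far: 5)
  step 8: ref 1 -> HIT, frames=[1,2] (faults so far: 5)
  step 9: ref 2 -> HIT, frames=[1,2] (faults so far: 5)
  step 10: ref 4 -> FAULT, evict 2, frames=[1,4] (faults so far: 6)
  FIFO total faults: 6
--- LRU ---
  step 0: ref 3 -> FAULT, frames=[3,-] (faults so far: 1)
  step 1: ref 3 -> HIT, frames=[3,-] (faults so far: 1)
  step 2: ref 1 -> FAULT, frames=[3,1] (faults so far: 2)
  step 3: ref 3 -> HIT, frames=[3,1] (faults so far: 2)
  step 4: ref 4 -> FAULT, evict 1, frames=[3,4] (faults so far: 3)
  step 5: ref 2 -> FAULT, evict 3, frames=[2,4] (faults so far: 4)
  step 6: ref 4 -> HIT, frames=[2,4] (faults so far: 4)
  step 7: ref 1 -> FAULT, evict 2, frames=[1,4] (faults so far: 5)
  step 8: ref 1 -> HIT, frames=[1,4] (faults so far: 5)
  step 9: ref 2 -> FAULT, evict 4, frames=[1,2] (faults so far: 6)
  step 10: ref 4 -> FAULT, evict 1, frames=[4,2] (faults so far: 7)
  LRU total faults: 7
--- Optimal ---
  step 0: ref 3 -> FAULT, frames=[3,-] (faults so far: 1)
  step 1: ref 3 -> HIT, frames=[3,-] (faults so far: 1)
  step 2: ref 1 -> FAULT, frames=[3,1] (faults so far: 2)
  step 3: ref 3 -> HIT, frames=[3,1] (faults so far: 2)
  step 4: ref 4 -> FAULT, evict 3, frames=[4,1] (faults so far: 3)
  step 5: ref 2 -> FAULT, evict 1, frames=[4,2] (faults so far: 4)
  step 6: ref 4 -> HIT, frames=[4,2] (faults so far: 4)
  step 7: ref 1 -> FAULT, evict 4, frames=[1,2] (faults so far: 5)
  step 8: ref 1 -> HIT, frames=[1,2] (faults so far: 5)
  step 9: ref 2 -> HIT, frames=[1,2] (faults so far: 5)
  step 10: ref 4 -> FAULT, evict 1, frames=[4,2] (faults so far: 6)
  Optimal total faults: 6

Answer: 6 7 6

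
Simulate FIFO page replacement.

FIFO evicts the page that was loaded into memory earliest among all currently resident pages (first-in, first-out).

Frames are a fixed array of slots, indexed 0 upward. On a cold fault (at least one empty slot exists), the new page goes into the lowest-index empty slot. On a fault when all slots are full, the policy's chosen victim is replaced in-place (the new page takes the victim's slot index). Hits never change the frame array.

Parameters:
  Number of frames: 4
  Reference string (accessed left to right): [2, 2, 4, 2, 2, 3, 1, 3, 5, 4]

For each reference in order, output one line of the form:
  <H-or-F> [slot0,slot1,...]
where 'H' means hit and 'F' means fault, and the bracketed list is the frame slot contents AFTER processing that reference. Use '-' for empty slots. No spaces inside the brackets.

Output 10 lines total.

F [2,-,-,-]
H [2,-,-,-]
F [2,4,-,-]
H [2,4,-,-]
H [2,4,-,-]
F [2,4,3,-]
F [2,4,3,1]
H [2,4,3,1]
F [5,4,3,1]
H [5,4,3,1]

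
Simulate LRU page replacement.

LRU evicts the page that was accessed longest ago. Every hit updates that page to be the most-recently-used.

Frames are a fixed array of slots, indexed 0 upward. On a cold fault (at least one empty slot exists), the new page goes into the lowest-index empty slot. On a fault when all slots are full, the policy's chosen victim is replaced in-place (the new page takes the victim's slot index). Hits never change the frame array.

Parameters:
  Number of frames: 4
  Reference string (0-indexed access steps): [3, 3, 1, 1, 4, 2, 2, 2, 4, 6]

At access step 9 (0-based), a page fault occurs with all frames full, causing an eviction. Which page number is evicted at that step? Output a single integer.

Step 0: ref 3 -> FAULT, frames=[3,-,-,-]
Step 1: ref 3 -> HIT, frames=[3,-,-,-]
Step 2: ref 1 -> FAULT, frames=[3,1,-,-]
Step 3: ref 1 -> HIT, frames=[3,1,-,-]
Step 4: ref 4 -> FAULT, frames=[3,1,4,-]
Step 5: ref 2 -> FAULT, frames=[3,1,4,2]
Step 6: ref 2 -> HIT, frames=[3,1,4,2]
Step 7: ref 2 -> HIT, frames=[3,1,4,2]
Step 8: ref 4 -> HIT, frames=[3,1,4,2]
Step 9: ref 6 -> FAULT, evict 3, frames=[6,1,4,2]
At step 9: evicted page 3

Answer: 3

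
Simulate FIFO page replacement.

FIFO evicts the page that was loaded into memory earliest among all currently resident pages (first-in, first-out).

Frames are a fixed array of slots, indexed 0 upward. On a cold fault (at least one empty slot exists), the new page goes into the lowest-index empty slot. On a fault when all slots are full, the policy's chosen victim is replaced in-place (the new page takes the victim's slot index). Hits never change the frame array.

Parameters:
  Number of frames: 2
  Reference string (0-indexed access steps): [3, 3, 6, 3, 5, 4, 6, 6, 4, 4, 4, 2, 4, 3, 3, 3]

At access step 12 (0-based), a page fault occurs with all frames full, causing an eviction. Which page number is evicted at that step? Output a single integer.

Step 0: ref 3 -> FAULT, frames=[3,-]
Step 1: ref 3 -> HIT, frames=[3,-]
Step 2: ref 6 -> FAULT, frames=[3,6]
Step 3: ref 3 -> HIT, frames=[3,6]
Step 4: ref 5 -> FAULT, evict 3, frames=[5,6]
Step 5: ref 4 -> FAULT, evict 6, frames=[5,4]
Step 6: ref 6 -> FAULT, evict 5, frames=[6,4]
Step 7: ref 6 -> HIT, frames=[6,4]
Step 8: ref 4 -> HIT, frames=[6,4]
Step 9: ref 4 -> HIT, frames=[6,4]
Step 10: ref 4 -> HIT, frames=[6,4]
Step 11: ref 2 -> FAULT, evict 4, frames=[6,2]
Step 12: ref 4 -> FAULT, evict 6, frames=[4,2]
At step 12: evicted page 6

Answer: 6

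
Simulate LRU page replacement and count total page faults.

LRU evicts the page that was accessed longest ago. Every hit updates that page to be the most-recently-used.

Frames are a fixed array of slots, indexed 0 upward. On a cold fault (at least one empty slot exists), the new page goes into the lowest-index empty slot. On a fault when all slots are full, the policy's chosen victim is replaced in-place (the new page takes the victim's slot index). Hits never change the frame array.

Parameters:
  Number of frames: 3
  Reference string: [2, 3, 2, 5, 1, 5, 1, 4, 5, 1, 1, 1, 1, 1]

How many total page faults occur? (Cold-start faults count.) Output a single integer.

Step 0: ref 2 → FAULT, frames=[2,-,-]
Step 1: ref 3 → FAULT, frames=[2,3,-]
Step 2: ref 2 → HIT, frames=[2,3,-]
Step 3: ref 5 → FAULT, frames=[2,3,5]
Step 4: ref 1 → FAULT (evict 3), frames=[2,1,5]
Step 5: ref 5 → HIT, frames=[2,1,5]
Step 6: ref 1 → HIT, frames=[2,1,5]
Step 7: ref 4 → FAULT (evict 2), frames=[4,1,5]
Step 8: ref 5 → HIT, frames=[4,1,5]
Step 9: ref 1 → HIT, frames=[4,1,5]
Step 10: ref 1 → HIT, frames=[4,1,5]
Step 11: ref 1 → HIT, frames=[4,1,5]
Step 12: ref 1 → HIT, frames=[4,1,5]
Step 13: ref 1 → HIT, frames=[4,1,5]
Total faults: 5

Answer: 5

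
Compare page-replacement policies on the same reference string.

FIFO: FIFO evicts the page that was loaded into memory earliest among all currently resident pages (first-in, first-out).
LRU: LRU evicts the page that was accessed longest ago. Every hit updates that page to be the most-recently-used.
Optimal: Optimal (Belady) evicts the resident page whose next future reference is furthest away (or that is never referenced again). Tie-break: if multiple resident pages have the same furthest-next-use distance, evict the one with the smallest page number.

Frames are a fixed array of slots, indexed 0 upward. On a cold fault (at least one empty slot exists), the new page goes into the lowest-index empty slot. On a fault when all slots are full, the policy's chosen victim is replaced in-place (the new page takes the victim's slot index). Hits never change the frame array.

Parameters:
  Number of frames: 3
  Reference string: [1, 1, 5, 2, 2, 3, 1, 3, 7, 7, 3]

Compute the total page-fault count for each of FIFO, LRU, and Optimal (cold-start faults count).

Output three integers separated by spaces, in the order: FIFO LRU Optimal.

--- FIFO ---
  step 0: ref 1 -> FAULT, frames=[1,-,-] (faults so far: 1)
  step 1: ref 1 -> HIT, frames=[1,-,-] (faults so far: 1)
  step 2: ref 5 -> FAULT, frames=[1,5,-] (faults so far: 2)
  step 3: ref 2 -> FAULT, frames=[1,5,2] (faults so far: 3)
  step 4: ref 2 -> HIT, frames=[1,5,2] (faults so far: 3)
  step 5: ref 3 -> FAULT, evict 1, frames=[3,5,2] (faults so far: 4)
  step 6: ref 1 -> FAULT, evict 5, frames=[3,1,2] (faults so far: 5)
  step 7: ref 3 -> HIT, frames=[3,1,2] (faults so far: 5)
  step 8: ref 7 -> FAULT, evict 2, frames=[3,1,7] (faults so far: 6)
  step 9: ref 7 -> HIT, frames=[3,1,7] (faults so far: 6)
  step 10: ref 3 -> HIT, frames=[3,1,7] (faults so far: 6)
  FIFO total faults: 6
--- LRU ---
  step 0: ref 1 -> FAULT, frames=[1,-,-] (faults so far: 1)
  step 1: ref 1 -> HIT, frames=[1,-,-] (faults so far: 1)
  step 2: ref 5 -> FAULT, frames=[1,5,-] (faults so far: 2)
  step 3: ref 2 -> FAULT, frames=[1,5,2] (faults so far: 3)
  step 4: ref 2 -> HIT, frames=[1,5,2] (faults so far: 3)
  step 5: ref 3 -> FAULT, evict 1, frames=[3,5,2] (faults so far: 4)
  step 6: ref 1 -> FAULT, evict 5, frames=[3,1,2] (faults so far: 5)
  step 7: ref 3 -> HIT, frames=[3,1,2] (faults so far: 5)
  step 8: ref 7 -> FAULT, evict 2, frames=[3,1,7] (faults so far: 6)
  step 9: ref 7 -> HIT, frames=[3,1,7] (faults so far: 6)
  step 10: ref 3 -> HIT, frames=[3,1,7] (faults so far: 6)
  LRU total faults: 6
--- Optimal ---
  step 0: ref 1 -> FAULT, frames=[1,-,-] (faults so far: 1)
  step 1: ref 1 -> HIT, frames=[1,-,-] (faults so far: 1)
  step 2: ref 5 -> FAULT, frames=[1,5,-] (faults so far: 2)
  step 3: ref 2 -> FAULT, frames=[1,5,2] (faults so far: 3)
  step 4: ref 2 -> HIT, frames=[1,5,2] (faults so far: 3)
  step 5: ref 3 -> FAULT, evict 2, frames=[1,5,3] (faults so far: 4)
  step 6: ref 1 -> HIT, frames=[1,5,3] (faults so far: 4)
  step 7: ref 3 -> HIT, frames=[1,5,3] (faults so far: 4)
  step 8: ref 7 -> FAULT, evict 1, frames=[7,5,3] (faults so far: 5)
  step 9: ref 7 -> HIT, frames=[7,5,3] (faults so far: 5)
  step 10: ref 3 -> HIT, frames=[7,5,3] (faults so far: 5)
  Optimal total faults: 5

Answer: 6 6 5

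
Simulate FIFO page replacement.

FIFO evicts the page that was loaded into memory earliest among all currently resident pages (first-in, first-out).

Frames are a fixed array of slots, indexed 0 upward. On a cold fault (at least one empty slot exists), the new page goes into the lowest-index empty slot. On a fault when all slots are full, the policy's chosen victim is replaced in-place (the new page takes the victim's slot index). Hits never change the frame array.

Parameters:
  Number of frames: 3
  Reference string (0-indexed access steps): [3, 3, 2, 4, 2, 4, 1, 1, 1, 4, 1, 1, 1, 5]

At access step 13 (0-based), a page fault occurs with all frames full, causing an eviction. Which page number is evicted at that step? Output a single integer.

Answer: 2

Derivation:
Step 0: ref 3 -> FAULT, frames=[3,-,-]
Step 1: ref 3 -> HIT, frames=[3,-,-]
Step 2: ref 2 -> FAULT, frames=[3,2,-]
Step 3: ref 4 -> FAULT, frames=[3,2,4]
Step 4: ref 2 -> HIT, frames=[3,2,4]
Step 5: ref 4 -> HIT, frames=[3,2,4]
Step 6: ref 1 -> FAULT, evict 3, frames=[1,2,4]
Step 7: ref 1 -> HIT, frames=[1,2,4]
Step 8: ref 1 -> HIT, frames=[1,2,4]
Step 9: ref 4 -> HIT, frames=[1,2,4]
Step 10: ref 1 -> HIT, frames=[1,2,4]
Step 11: ref 1 -> HIT, frames=[1,2,4]
Step 12: ref 1 -> HIT, frames=[1,2,4]
Step 13: ref 5 -> FAULT, evict 2, frames=[1,5,4]
At step 13: evicted page 2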